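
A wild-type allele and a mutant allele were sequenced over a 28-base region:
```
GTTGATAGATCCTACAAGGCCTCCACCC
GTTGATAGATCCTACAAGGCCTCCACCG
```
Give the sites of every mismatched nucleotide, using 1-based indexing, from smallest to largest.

Scanning 1-based: 28: C/G.

28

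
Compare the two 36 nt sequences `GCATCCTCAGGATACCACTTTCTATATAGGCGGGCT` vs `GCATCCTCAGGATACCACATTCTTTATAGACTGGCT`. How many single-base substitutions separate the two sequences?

4

The sequences differ at sites 19, 24, 30, 32 (1-based) — 4 in total.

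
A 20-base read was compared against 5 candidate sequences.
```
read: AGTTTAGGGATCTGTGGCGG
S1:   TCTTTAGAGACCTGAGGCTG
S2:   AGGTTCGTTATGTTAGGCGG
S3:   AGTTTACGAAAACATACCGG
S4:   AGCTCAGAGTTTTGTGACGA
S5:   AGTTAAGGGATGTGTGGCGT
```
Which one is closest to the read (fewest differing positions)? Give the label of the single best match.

S5

S1 differs at 6 positions; S2 differs at 7 positions; S3 differs at 8 positions; S4 differs at 7 positions; S5 differs at 3 positions. The closest is S5.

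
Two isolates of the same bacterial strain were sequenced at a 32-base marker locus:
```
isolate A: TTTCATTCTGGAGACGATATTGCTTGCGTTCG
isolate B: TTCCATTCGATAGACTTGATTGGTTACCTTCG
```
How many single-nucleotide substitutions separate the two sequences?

The sequences differ at bases 3, 9, 10, 11, 16, 17, 18, 23, 26, 28 (1-based) — 10 in total.

10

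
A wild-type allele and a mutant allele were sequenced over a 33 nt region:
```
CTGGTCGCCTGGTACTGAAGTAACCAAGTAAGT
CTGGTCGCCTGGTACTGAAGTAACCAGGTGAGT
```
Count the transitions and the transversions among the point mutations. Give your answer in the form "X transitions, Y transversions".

2 transitions, 0 transversions

Transitions (purine↔purine or pyrimidine↔pyrimidine): 27 A→G, 30 A→G.
Transversions (purine↔pyrimidine): none.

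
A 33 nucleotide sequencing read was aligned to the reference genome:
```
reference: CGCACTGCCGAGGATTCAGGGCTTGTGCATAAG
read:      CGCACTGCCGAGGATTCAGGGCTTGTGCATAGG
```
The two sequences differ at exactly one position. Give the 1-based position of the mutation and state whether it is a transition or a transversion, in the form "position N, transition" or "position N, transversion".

position 32, transition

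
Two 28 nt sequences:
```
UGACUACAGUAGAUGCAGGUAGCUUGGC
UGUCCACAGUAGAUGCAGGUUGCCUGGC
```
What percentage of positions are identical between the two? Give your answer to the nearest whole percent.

86%

4 positions differ (3, 5, 21, 24), so 24 of 28 match: 24/28 = 85.71%.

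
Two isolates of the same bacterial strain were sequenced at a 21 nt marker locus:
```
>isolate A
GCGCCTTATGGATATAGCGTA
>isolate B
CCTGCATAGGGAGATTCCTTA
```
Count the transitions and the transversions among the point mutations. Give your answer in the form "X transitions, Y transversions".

0 transitions, 9 transversions

Mismatches (1-based):
position 1: G→C (purine→pyrimidine, transversion)
position 3: G→T (purine→pyrimidine, transversion)
position 4: C→G (pyrimidine→purine, transversion)
position 6: T→A (pyrimidine→purine, transversion)
position 9: T→G (pyrimidine→purine, transversion)
position 13: T→G (pyrimidine→purine, transversion)
position 16: A→T (purine→pyrimidine, transversion)
position 17: G→C (purine→pyrimidine, transversion)
position 19: G→T (purine→pyrimidine, transversion)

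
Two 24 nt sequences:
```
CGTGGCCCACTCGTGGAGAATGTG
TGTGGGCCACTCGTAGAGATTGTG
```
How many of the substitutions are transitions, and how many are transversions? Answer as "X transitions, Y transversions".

Mismatches (1-based):
base 1: C→T (pyrimidine→pyrimidine, transition)
base 6: C→G (pyrimidine→purine, transversion)
base 15: G→A (purine→purine, transition)
base 20: A→T (purine→pyrimidine, transversion)

2 transitions, 2 transversions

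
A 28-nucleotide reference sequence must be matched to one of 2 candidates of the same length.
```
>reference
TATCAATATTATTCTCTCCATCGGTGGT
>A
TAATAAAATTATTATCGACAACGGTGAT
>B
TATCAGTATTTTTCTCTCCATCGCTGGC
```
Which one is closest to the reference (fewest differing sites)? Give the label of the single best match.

B

Hamming distances to reference — A: 8; B: 4.
Smallest is B with 4 mismatches.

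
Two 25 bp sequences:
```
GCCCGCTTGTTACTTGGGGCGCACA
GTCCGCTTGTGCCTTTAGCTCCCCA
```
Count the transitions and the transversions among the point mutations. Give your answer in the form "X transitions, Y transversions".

Mismatches (1-based):
site 2: C→T (pyrimidine→pyrimidine, transition)
site 11: T→G (pyrimidine→purine, transversion)
site 12: A→C (purine→pyrimidine, transversion)
site 16: G→T (purine→pyrimidine, transversion)
site 17: G→A (purine→purine, transition)
site 19: G→C (purine→pyrimidine, transversion)
site 20: C→T (pyrimidine→pyrimidine, transition)
site 21: G→C (purine→pyrimidine, transversion)
site 23: A→C (purine→pyrimidine, transversion)

3 transitions, 6 transversions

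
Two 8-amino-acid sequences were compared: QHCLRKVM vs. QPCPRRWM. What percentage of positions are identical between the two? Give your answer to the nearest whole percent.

4 positions differ (2, 4, 6, 7), so 4 of 8 match: 4/8 = 50%.

50%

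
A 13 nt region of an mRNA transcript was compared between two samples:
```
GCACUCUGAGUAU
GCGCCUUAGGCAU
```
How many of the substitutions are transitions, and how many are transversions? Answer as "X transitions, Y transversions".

6 transitions, 0 transversions

Transitions (purine↔purine or pyrimidine↔pyrimidine): 3 A→G, 5 U→C, 6 C→U, 8 G→A, 9 A→G, 11 U→C.
Transversions (purine↔pyrimidine): none.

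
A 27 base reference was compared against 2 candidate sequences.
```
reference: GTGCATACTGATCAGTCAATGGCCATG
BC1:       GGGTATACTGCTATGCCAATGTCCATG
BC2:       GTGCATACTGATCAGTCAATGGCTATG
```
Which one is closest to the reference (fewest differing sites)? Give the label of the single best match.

BC1 differs at 7 sites; BC2 differs at 1 site. The closest is BC2.

BC2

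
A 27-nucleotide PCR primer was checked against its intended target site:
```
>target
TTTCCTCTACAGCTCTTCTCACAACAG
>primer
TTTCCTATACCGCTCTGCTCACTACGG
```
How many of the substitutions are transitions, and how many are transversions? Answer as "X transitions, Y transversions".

1 transition, 4 transversions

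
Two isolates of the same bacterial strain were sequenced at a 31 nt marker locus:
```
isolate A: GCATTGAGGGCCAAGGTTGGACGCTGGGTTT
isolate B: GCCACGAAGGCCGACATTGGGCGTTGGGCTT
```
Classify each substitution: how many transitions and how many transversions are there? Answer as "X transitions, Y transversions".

Mismatches (1-based):
position 3: A→C (purine→pyrimidine, transversion)
position 4: T→A (pyrimidine→purine, transversion)
position 5: T→C (pyrimidine→pyrimidine, transition)
position 8: G→A (purine→purine, transition)
position 13: A→G (purine→purine, transition)
position 15: G→C (purine→pyrimidine, transversion)
position 16: G→A (purine→purine, transition)
position 21: A→G (purine→purine, transition)
position 24: C→T (pyrimidine→pyrimidine, transition)
position 29: T→C (pyrimidine→pyrimidine, transition)

7 transitions, 3 transversions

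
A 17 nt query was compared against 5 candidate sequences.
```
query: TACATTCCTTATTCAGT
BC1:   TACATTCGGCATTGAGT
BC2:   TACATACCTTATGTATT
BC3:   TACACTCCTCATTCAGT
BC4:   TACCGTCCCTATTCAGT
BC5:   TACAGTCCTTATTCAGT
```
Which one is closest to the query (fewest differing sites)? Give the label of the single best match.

BC1 differs at 4 sites; BC2 differs at 4 sites; BC3 differs at 2 sites; BC4 differs at 3 sites; BC5 differs at 1 site. The closest is BC5.

BC5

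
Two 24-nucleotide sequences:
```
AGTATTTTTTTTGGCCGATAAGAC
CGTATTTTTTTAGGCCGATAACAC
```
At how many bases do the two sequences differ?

3

Comparing position by position, 3 bases differ: 1 (A/C), 12 (T/A), 22 (G/C).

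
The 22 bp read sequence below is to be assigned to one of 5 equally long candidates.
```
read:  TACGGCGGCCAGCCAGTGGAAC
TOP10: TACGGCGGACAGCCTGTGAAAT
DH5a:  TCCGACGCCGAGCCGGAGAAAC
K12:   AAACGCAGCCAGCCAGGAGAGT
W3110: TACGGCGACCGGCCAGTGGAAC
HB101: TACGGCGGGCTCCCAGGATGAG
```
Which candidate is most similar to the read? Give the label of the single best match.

Hamming distances to read — TOP10: 4; DH5a: 7; K12: 8; W3110: 2; HB101: 8.
Smallest is W3110 with 2 mismatches.

W3110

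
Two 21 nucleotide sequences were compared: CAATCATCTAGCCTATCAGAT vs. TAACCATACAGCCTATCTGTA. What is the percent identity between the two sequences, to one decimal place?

7 positions differ (1, 4, 8, 9, 18, 20, 21), so 14 of 21 match: 14/21 = 66.67%.

66.7%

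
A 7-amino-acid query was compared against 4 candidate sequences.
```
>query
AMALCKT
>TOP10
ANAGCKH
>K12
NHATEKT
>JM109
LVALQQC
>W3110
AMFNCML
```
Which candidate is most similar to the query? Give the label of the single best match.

TOP10

Hamming distances to query — TOP10: 3; K12: 4; JM109: 5; W3110: 4.
Smallest is TOP10 with 3 mismatches.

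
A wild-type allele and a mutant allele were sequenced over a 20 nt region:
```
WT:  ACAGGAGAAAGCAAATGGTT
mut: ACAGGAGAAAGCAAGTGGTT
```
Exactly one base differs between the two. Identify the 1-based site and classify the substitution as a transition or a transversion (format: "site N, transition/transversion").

The sequences differ only at site 15: A→G (purine→purine), a transition.

site 15, transition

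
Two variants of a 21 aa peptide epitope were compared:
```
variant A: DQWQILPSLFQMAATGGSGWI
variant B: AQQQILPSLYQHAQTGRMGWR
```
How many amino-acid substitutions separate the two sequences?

8

Comparing position by position, 8 residues differ: 1 (D/A), 3 (W/Q), 10 (F/Y), 12 (M/H), 14 (A/Q), 17 (G/R), 18 (S/M), 21 (I/R).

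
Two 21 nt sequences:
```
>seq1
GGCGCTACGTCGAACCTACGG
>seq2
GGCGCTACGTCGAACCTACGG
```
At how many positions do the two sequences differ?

No positions differ; the sequences are identical.

0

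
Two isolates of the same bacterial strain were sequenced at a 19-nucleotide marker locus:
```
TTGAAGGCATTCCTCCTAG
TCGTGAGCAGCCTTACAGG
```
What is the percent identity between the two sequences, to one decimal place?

47.4%

10 positions differ (2, 4, 5, 6, 10, 11, 13, 15, 17, 18), so 9 of 19 match: 9/19 = 47.37%.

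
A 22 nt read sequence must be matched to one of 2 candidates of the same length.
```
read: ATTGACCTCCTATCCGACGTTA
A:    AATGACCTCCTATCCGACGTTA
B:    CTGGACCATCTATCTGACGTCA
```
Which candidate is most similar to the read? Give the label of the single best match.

A differs at 1 site; B differs at 6 sites. The closest is A.

A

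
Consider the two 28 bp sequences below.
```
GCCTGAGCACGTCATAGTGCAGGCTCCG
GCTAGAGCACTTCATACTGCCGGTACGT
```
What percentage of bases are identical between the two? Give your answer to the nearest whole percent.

68%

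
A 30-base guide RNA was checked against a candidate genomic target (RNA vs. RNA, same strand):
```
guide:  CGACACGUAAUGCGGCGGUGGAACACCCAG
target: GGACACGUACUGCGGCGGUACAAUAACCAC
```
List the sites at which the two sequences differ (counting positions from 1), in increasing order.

Differences at site 1 (C→G), site 10 (A→C), site 20 (G→A), site 21 (G→C), site 24 (C→U), site 26 (C→A), site 30 (G→C).

1, 10, 20, 21, 24, 26, 30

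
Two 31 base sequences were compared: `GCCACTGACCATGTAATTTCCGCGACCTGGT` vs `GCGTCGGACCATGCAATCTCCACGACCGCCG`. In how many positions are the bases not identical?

Comparing position by position, 10 positions differ: 3 (C/G), 4 (A/T), 6 (T/G), 14 (T/C), 18 (T/C), 22 (G/A), 28 (T/G), 29 (G/C), 30 (G/C), 31 (T/G).

10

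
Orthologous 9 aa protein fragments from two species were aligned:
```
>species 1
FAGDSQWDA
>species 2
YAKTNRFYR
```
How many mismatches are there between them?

8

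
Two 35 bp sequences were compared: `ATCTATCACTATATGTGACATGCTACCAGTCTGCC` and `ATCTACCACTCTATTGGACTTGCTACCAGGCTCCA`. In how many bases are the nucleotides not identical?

8

The sequences differ at bases 6, 11, 15, 16, 20, 30, 33, 35 (1-based) — 8 in total.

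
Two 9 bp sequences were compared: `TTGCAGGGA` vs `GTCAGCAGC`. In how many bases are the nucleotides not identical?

7

The sequences differ at bases 1, 3, 4, 5, 6, 7, 9 (1-based) — 7 in total.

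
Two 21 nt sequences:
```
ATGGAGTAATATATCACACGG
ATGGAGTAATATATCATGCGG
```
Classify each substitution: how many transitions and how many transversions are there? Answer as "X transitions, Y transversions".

Mismatches (1-based):
position 17: C→T (pyrimidine→pyrimidine, transition)
position 18: A→G (purine→purine, transition)

2 transitions, 0 transversions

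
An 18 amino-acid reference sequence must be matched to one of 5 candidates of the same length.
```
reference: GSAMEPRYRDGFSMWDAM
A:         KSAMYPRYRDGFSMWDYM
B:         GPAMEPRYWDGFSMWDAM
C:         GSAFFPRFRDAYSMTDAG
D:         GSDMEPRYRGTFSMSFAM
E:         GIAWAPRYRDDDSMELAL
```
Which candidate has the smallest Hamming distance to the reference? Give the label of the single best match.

B

Hamming distances to reference — A: 3; B: 2; C: 7; D: 5; E: 8.
Smallest is B with 2 mismatches.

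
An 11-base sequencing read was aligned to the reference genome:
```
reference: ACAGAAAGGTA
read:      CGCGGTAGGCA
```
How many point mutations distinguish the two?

6

Comparing position by position, 6 sites differ: 1 (A/C), 2 (C/G), 3 (A/C), 5 (A/G), 6 (A/T), 10 (T/C).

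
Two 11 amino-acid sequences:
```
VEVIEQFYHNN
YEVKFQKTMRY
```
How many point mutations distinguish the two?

Comparing position by position, 8 residues differ: 1 (V/Y), 4 (I/K), 5 (E/F), 7 (F/K), 8 (Y/T), 9 (H/M), 10 (N/R), 11 (N/Y).

8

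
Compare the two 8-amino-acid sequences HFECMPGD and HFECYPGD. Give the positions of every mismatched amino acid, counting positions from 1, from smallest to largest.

5

Scanning 1-based: 5: M/Y.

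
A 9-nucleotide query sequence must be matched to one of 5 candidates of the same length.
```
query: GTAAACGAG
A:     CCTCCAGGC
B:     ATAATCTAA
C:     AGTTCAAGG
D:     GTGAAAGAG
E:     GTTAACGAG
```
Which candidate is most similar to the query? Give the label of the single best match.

E

Hamming distances to query — A: 8; B: 4; C: 8; D: 2; E: 1.
Smallest is E with 1 mismatch.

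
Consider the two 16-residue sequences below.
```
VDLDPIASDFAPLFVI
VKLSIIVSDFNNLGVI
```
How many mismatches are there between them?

7

The sequences differ at residues 2, 4, 5, 7, 11, 12, 14 (1-based) — 7 in total.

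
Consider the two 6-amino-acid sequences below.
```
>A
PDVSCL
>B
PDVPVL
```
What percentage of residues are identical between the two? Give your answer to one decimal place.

66.7%

2 positions differ (4, 5), so 4 of 6 match: 4/6 = 66.67%.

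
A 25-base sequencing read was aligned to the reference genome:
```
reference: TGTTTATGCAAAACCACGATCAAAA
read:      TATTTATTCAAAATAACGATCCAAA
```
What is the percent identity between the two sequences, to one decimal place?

80.0%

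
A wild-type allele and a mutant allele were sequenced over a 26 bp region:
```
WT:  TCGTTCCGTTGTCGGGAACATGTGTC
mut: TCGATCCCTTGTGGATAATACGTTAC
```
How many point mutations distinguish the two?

9

Comparing position by position, 9 bases differ: 4 (T/A), 8 (G/C), 13 (C/G), 15 (G/A), 16 (G/T), 19 (C/T), 21 (T/C), 24 (G/T), 25 (T/A).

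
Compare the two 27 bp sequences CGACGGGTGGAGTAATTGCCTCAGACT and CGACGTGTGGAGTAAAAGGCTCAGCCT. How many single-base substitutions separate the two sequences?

Comparing position by position, 5 sites differ: 6 (G/T), 16 (T/A), 17 (T/A), 19 (C/G), 25 (A/C).

5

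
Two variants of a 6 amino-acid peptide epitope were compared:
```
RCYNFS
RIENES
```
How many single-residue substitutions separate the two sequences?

Comparing position by position, 3 residues differ: 2 (C/I), 3 (Y/E), 5 (F/E).

3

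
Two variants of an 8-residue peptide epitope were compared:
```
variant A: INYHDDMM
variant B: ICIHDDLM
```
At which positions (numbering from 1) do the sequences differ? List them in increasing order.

2, 3, 7

Differences at position 2 (N→C), position 3 (Y→I), position 7 (M→L).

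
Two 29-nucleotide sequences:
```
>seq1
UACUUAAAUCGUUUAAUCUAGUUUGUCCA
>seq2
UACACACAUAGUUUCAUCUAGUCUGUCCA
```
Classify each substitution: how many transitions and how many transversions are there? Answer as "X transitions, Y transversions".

Transitions (purine↔purine or pyrimidine↔pyrimidine): 5 U→C, 23 U→C.
Transversions (purine↔pyrimidine): 4 U→A, 7 A→C, 10 C→A, 15 A→C.

2 transitions, 4 transversions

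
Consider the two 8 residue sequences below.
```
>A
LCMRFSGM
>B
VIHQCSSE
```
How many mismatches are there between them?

Comparing position by position, 7 residues differ: 1 (L/V), 2 (C/I), 3 (M/H), 4 (R/Q), 5 (F/C), 7 (G/S), 8 (M/E).

7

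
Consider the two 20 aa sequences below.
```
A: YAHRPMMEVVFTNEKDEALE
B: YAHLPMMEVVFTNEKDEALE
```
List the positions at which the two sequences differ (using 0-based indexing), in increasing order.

3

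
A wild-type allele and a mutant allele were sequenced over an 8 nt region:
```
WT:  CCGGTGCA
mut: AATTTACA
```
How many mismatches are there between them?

5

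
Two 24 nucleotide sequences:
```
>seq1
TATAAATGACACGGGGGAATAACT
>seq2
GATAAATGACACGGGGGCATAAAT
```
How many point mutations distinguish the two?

3

Mismatches (1-based): base 1: T→G; base 18: A→C; base 23: C→A.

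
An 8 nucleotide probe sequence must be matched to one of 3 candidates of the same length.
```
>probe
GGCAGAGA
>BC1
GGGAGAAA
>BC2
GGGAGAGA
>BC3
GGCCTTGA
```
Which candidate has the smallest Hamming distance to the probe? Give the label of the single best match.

BC1 differs at 2 bases; BC2 differs at 1 base; BC3 differs at 3 bases. The closest is BC2.

BC2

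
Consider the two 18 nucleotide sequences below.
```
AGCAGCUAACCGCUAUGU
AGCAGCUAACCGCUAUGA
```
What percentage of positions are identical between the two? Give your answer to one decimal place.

Mismatch at position 18 (1-based): 1 of 18.
Identical positions: 17/18 = 94.44% → 94.4%.

94.4%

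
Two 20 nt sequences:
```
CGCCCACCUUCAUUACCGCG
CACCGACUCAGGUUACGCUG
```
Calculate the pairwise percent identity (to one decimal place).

50.0%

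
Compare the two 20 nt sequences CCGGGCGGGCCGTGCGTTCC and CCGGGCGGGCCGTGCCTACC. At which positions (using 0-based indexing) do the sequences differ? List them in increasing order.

Differences at position 15 (G→C), position 17 (T→A).

15, 17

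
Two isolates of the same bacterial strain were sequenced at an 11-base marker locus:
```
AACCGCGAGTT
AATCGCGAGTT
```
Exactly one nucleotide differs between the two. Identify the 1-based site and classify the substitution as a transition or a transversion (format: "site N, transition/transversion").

The sequences differ only at site 3: C→T (pyrimidine→pyrimidine), a transition.

site 3, transition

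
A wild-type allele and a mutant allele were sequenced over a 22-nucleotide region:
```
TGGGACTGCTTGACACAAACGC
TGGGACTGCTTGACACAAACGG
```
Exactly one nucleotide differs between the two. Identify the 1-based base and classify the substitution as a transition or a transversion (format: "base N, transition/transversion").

base 22, transversion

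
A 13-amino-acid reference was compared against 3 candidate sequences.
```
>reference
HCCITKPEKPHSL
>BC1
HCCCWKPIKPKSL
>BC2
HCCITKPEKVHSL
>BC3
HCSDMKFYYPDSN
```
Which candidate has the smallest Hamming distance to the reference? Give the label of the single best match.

BC2

BC1 differs at 4 positions; BC2 differs at 1 position; BC3 differs at 8 positions. The closest is BC2.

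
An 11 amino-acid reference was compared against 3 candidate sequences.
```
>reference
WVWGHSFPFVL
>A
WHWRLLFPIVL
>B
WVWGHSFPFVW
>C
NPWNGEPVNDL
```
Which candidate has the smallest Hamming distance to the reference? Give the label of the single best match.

B

A differs at 5 positions; B differs at 1 position; C differs at 9 positions. The closest is B.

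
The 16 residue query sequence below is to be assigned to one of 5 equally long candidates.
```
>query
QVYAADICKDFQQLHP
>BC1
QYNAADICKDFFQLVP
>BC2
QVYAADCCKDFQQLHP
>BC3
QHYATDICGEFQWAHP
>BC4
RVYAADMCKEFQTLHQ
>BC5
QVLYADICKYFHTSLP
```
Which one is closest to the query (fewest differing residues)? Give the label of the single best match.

Hamming distances to query — BC1: 4; BC2: 1; BC3: 6; BC4: 5; BC5: 7.
Smallest is BC2 with 1 mismatch.

BC2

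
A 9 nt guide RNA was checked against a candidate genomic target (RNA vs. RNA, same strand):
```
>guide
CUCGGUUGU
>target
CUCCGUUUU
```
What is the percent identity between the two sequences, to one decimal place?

77.8%

2 positions differ (4, 8), so 7 of 9 match: 7/9 = 77.78%.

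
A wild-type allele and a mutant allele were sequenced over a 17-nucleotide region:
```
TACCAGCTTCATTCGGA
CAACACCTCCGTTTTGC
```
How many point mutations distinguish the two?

8

Comparing position by position, 8 bases differ: 1 (T/C), 3 (C/A), 6 (G/C), 9 (T/C), 11 (A/G), 14 (C/T), 15 (G/T), 17 (A/C).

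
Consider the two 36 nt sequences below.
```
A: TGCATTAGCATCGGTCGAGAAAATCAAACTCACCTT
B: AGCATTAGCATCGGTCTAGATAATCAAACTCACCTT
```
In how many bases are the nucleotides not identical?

3

The sequences differ at bases 1, 17, 21 (1-based) — 3 in total.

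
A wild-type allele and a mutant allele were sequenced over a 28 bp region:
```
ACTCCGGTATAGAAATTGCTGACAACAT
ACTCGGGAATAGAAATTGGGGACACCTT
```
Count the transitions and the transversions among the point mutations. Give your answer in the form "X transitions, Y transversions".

0 transitions, 6 transversions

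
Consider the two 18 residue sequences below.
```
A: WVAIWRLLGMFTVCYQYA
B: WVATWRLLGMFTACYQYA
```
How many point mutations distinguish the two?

The sequences differ at residues 4, 13 (1-based) — 2 in total.

2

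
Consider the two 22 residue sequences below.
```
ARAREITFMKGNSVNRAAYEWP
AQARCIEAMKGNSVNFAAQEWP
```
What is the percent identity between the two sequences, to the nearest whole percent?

6 positions differ (2, 5, 7, 8, 16, 19), so 16 of 22 match: 16/22 = 72.73%.

73%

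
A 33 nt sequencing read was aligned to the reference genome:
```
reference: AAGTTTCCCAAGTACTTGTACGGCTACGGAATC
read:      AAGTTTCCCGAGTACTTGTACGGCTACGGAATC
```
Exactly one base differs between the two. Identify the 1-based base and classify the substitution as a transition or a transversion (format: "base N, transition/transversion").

base 10, transition

The sequences differ only at base 10: A→G (purine→purine), a transition.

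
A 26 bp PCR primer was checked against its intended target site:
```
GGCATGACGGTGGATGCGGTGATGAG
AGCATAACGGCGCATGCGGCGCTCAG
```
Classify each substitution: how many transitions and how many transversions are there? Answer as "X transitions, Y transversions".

4 transitions, 3 transversions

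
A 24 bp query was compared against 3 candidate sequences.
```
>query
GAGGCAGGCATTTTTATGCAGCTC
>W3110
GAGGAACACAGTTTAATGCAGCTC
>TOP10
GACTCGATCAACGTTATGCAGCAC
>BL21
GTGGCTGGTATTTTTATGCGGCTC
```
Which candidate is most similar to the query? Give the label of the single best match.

Hamming distances to query — W3110: 5; TOP10: 9; BL21: 4.
Smallest is BL21 with 4 mismatches.

BL21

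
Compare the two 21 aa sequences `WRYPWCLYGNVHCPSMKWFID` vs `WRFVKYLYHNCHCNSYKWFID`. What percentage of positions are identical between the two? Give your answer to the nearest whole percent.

62%

Mismatches at positions 3, 4, 5, 6, 9, 11, 14, 16 (1-based): 8 of 21.
Identical positions: 13/21 = 61.9% → 62%.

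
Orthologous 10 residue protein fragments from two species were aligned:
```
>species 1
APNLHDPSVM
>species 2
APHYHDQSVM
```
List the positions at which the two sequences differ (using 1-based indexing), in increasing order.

Scanning 1-based: 3: N/H; 4: L/Y; 7: P/Q.

3, 4, 7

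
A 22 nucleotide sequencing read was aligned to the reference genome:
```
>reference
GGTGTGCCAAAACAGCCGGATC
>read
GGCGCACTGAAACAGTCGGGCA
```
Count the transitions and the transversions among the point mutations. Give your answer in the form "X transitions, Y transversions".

8 transitions, 1 transversion

Transitions (purine↔purine or pyrimidine↔pyrimidine): 3 T→C, 5 T→C, 6 G→A, 8 C→T, 9 A→G, 16 C→T, 20 A→G, 21 T→C.
Transversions (purine↔pyrimidine): 22 C→A.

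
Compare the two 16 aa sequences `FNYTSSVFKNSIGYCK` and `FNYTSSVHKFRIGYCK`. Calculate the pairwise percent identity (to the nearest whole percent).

81%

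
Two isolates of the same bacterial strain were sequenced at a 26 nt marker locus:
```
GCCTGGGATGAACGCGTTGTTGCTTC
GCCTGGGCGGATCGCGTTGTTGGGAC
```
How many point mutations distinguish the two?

6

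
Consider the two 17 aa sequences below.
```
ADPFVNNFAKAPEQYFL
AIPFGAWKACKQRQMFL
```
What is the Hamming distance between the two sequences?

10

Comparing position by position, 10 residues differ: 2 (D/I), 5 (V/G), 6 (N/A), 7 (N/W), 8 (F/K), 10 (K/C), 11 (A/K), 12 (P/Q), 13 (E/R), 15 (Y/M).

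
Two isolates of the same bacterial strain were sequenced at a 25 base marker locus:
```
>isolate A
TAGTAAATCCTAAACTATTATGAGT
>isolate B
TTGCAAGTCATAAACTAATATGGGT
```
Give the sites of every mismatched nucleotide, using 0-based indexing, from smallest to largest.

1, 3, 6, 9, 17, 22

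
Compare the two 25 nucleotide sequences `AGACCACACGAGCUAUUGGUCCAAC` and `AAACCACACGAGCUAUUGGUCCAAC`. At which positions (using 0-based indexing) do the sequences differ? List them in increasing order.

Differences at position 1 (G→A).

1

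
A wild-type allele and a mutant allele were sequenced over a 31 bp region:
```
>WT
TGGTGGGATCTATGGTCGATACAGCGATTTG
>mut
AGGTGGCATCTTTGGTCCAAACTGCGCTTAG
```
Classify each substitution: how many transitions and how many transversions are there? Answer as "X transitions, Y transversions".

0 transitions, 8 transversions

Mismatches (1-based):
site 1: T→A (pyrimidine→purine, transversion)
site 7: G→C (purine→pyrimidine, transversion)
site 12: A→T (purine→pyrimidine, transversion)
site 18: G→C (purine→pyrimidine, transversion)
site 20: T→A (pyrimidine→purine, transversion)
site 23: A→T (purine→pyrimidine, transversion)
site 27: A→C (purine→pyrimidine, transversion)
site 30: T→A (pyrimidine→purine, transversion)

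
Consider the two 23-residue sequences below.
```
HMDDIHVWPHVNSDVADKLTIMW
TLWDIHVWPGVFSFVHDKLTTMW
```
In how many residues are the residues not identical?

8

Comparing position by position, 8 residues differ: 1 (H/T), 2 (M/L), 3 (D/W), 10 (H/G), 12 (N/F), 14 (D/F), 16 (A/H), 21 (I/T).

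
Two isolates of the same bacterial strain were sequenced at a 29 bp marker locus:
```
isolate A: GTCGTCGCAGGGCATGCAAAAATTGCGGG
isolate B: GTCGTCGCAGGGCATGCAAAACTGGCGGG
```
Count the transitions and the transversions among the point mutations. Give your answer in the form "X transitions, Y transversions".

Mismatches (1-based):
position 22: A→C (purine→pyrimidine, transversion)
position 24: T→G (pyrimidine→purine, transversion)

0 transitions, 2 transversions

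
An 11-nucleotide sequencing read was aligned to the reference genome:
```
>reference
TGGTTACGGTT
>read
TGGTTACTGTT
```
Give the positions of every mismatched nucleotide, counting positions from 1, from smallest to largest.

8

Scanning 1-based: 8: G/T.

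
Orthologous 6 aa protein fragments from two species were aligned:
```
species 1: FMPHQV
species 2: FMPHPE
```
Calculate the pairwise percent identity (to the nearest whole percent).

Mismatches at positions 5, 6 (1-based): 2 of 6.
Identical positions: 4/6 = 66.67% → 67%.

67%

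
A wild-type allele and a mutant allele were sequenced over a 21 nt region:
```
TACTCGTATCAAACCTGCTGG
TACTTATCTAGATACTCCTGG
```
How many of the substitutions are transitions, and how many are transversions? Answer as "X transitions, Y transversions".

3 transitions, 5 transversions

Transitions (purine↔purine or pyrimidine↔pyrimidine): 5 C→T, 6 G→A, 11 A→G.
Transversions (purine↔pyrimidine): 8 A→C, 10 C→A, 13 A→T, 14 C→A, 17 G→C.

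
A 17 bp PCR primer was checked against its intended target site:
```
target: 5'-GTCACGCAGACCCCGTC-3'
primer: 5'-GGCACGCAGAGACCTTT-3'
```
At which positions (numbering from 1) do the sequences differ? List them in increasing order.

2, 11, 12, 15, 17

Differences at position 2 (T→G), position 11 (C→G), position 12 (C→A), position 15 (G→T), position 17 (C→T).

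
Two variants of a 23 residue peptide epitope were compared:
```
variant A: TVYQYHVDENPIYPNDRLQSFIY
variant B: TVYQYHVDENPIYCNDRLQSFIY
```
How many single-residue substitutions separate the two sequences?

1

The sequences differ at positions 14 (1-based) — 1 in total.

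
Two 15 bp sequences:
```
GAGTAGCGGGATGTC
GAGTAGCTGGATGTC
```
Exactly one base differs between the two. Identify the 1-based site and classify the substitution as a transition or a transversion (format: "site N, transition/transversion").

site 8, transversion

The sequences differ only at site 8: G→T (purine→pyrimidine), a transversion.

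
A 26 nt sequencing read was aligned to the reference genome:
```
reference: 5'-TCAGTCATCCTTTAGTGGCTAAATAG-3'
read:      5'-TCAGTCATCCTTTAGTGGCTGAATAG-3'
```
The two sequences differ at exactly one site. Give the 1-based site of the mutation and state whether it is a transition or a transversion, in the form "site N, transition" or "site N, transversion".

site 21, transition

The sequences differ only at site 21: A→G (purine→purine), a transition.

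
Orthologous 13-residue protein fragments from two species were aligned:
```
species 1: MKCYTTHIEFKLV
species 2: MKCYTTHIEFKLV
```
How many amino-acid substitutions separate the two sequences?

The two sequences are identical at every position.

0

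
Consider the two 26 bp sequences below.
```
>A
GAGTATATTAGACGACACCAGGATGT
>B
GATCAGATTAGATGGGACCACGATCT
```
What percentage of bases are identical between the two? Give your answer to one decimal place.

69.2%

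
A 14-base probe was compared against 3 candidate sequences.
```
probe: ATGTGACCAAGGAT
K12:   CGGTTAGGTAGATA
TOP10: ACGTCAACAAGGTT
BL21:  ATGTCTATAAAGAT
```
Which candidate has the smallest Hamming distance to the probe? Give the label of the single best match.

TOP10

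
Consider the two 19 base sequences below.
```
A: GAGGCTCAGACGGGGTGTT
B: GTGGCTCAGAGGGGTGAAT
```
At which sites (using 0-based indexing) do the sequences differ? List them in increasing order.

Differences at site 1 (A→T), site 10 (C→G), site 14 (G→T), site 15 (T→G), site 16 (G→A), site 17 (T→A).

1, 10, 14, 15, 16, 17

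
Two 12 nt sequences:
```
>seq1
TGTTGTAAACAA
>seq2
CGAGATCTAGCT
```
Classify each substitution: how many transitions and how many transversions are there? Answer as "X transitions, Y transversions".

Mismatches (1-based):
position 1: T→C (pyrimidine→pyrimidine, transition)
position 3: T→A (pyrimidine→purine, transversion)
position 4: T→G (pyrimidine→purine, transversion)
position 5: G→A (purine→purine, transition)
position 7: A→C (purine→pyrimidine, transversion)
position 8: A→T (purine→pyrimidine, transversion)
position 10: C→G (pyrimidine→purine, transversion)
position 11: A→C (purine→pyrimidine, transversion)
position 12: A→T (purine→pyrimidine, transversion)

2 transitions, 7 transversions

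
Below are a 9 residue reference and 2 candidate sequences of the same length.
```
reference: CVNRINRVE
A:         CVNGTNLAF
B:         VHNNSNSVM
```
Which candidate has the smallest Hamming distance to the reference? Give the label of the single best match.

A differs at 5 residues; B differs at 6 residues. The closest is A.

A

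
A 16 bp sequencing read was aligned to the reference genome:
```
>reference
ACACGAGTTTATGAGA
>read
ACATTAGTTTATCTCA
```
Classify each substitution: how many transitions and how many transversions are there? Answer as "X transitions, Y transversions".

Transitions (purine↔purine or pyrimidine↔pyrimidine): 4 C→T.
Transversions (purine↔pyrimidine): 5 G→T, 13 G→C, 14 A→T, 15 G→C.

1 transition, 4 transversions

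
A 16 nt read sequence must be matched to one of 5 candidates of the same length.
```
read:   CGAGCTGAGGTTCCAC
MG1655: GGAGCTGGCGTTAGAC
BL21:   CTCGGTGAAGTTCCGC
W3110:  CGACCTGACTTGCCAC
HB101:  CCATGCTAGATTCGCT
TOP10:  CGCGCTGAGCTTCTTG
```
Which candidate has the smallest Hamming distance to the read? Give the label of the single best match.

MG1655 differs at 5 sites; BL21 differs at 5 sites; W3110 differs at 4 sites; HB101 differs at 9 sites; TOP10 differs at 5 sites. The closest is W3110.

W3110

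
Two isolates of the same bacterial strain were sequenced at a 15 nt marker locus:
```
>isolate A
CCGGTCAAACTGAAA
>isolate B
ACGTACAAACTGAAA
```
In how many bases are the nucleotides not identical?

The sequences differ at bases 1, 4, 5 (1-based) — 3 in total.

3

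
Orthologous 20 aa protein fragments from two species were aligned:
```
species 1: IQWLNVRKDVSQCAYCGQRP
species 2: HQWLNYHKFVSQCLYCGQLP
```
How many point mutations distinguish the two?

6

Comparing position by position, 6 residues differ: 1 (I/H), 6 (V/Y), 7 (R/H), 9 (D/F), 14 (A/L), 19 (R/L).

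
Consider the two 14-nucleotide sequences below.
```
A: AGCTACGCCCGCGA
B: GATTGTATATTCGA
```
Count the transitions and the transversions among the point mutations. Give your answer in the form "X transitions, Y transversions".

8 transitions, 2 transversions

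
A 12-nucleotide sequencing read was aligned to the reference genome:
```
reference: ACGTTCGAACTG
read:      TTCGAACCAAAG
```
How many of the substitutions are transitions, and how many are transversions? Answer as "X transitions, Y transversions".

1 transition, 9 transversions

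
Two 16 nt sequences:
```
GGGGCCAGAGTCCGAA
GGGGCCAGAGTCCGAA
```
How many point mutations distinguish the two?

The two sequences are identical at every position.

0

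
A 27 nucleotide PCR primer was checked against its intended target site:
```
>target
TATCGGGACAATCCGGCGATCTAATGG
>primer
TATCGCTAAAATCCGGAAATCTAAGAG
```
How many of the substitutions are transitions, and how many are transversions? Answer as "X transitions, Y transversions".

2 transitions, 5 transversions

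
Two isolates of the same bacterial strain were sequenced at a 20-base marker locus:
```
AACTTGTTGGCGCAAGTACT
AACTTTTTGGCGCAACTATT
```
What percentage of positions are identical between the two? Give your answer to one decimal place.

Mismatches at positions 6, 16, 19 (1-based): 3 of 20.
Identical positions: 17/20 = 85% → 85.0%.

85.0%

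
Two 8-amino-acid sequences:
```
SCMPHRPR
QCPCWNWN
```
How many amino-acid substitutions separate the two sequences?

7

Mismatches (1-based): position 1: S→Q; position 3: M→P; position 4: P→C; position 5: H→W; position 6: R→N; position 7: P→W; position 8: R→N.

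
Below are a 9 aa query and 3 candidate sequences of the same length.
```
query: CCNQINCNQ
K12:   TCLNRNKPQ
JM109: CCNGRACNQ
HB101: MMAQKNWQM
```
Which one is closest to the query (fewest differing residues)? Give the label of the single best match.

JM109

K12 differs at 6 residues; JM109 differs at 3 residues; HB101 differs at 7 residues. The closest is JM109.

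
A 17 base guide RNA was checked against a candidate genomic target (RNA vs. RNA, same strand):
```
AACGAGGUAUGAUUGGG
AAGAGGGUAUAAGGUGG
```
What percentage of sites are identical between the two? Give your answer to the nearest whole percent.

59%

7 positions differ (3, 4, 5, 11, 13, 14, 15), so 10 of 17 match: 10/17 = 58.82%.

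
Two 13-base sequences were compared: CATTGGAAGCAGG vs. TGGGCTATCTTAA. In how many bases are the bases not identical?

12

The sequences differ at bases 1, 2, 3, 4, 5, 6, 8, 9, 10, 11, 12, 13 (1-based) — 12 in total.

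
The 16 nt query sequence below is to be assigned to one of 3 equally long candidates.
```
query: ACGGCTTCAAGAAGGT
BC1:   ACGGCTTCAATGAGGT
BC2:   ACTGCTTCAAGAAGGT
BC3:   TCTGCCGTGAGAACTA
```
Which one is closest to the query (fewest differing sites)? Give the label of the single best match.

Hamming distances to query — BC1: 2; BC2: 1; BC3: 9.
Smallest is BC2 with 1 mismatch.

BC2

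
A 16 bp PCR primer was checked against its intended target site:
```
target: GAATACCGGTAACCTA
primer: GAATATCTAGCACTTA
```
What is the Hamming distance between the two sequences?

6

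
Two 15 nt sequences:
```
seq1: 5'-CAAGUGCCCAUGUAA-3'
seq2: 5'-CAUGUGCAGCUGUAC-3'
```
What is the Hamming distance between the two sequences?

5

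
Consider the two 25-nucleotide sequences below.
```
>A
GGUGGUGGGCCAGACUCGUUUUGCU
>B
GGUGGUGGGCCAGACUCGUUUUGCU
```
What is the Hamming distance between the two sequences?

0

The two sequences are identical at every position.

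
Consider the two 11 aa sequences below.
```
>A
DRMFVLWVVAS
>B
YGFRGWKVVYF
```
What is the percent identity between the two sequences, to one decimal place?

18.2%

9 positions differ (1, 2, 3, 4, 5, 6, 7, 10, 11), so 2 of 11 match: 2/11 = 18.18%.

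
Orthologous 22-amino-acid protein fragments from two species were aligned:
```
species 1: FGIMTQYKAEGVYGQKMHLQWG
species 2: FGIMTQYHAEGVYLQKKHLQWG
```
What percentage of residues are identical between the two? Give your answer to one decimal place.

86.4%

Mismatches at positions 8, 14, 17 (1-based): 3 of 22.
Identical positions: 19/22 = 86.36% → 86.4%.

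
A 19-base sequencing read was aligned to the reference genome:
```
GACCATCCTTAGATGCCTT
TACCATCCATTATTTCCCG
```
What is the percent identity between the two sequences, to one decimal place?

57.9%

8 positions differ (1, 9, 11, 12, 13, 15, 18, 19), so 11 of 19 match: 11/19 = 57.89%.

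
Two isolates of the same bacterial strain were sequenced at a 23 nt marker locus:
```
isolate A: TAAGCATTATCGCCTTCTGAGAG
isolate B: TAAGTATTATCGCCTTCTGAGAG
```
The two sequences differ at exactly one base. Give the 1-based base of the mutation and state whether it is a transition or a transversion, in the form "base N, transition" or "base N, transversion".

base 5, transition

Base 5 changes C→T. C is a pyrimidine and T is a pyrimidine, so this is a transition.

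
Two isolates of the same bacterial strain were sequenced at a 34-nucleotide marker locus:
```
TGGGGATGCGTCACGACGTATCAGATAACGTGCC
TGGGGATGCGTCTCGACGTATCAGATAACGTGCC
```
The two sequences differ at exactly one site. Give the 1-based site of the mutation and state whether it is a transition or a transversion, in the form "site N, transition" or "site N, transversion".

site 13, transversion

The sequences differ only at site 13: A→T (purine→pyrimidine), a transversion.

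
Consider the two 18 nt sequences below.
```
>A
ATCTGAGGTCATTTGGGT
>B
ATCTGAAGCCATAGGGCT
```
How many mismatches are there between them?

5

Comparing position by position, 5 positions differ: 7 (G/A), 9 (T/C), 13 (T/A), 14 (T/G), 17 (G/C).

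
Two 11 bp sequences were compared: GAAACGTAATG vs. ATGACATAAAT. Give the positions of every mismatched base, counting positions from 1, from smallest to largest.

Scanning 1-based: 1: G/A; 2: A/T; 3: A/G; 6: G/A; 10: T/A; 11: G/T.

1, 2, 3, 6, 10, 11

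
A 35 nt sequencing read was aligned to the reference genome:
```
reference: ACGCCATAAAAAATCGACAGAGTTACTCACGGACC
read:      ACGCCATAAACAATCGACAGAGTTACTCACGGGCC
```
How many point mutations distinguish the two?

2

The sequences differ at bases 11, 33 (1-based) — 2 in total.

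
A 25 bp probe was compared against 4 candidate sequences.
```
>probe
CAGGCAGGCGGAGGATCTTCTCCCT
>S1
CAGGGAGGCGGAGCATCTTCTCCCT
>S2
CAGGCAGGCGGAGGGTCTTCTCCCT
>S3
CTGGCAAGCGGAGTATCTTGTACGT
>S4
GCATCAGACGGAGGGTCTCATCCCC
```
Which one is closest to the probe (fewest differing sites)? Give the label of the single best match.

S2

Hamming distances to probe — S1: 2; S2: 1; S3: 6; S4: 9.
Smallest is S2 with 1 mismatch.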